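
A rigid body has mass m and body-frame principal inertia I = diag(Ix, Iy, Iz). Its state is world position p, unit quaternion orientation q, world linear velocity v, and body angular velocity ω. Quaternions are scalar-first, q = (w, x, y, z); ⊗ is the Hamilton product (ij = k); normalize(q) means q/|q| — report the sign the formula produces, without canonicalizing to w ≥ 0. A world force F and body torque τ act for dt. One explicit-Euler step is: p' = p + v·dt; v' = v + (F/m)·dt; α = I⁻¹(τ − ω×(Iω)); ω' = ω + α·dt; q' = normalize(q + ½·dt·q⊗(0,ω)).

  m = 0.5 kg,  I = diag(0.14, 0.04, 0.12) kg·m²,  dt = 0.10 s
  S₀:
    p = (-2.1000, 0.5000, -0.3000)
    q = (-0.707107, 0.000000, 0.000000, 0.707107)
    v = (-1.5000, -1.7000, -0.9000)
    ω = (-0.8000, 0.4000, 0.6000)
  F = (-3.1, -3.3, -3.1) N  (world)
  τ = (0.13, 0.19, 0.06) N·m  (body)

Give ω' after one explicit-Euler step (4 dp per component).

ω×(Iω) gyroscopic = (0.0192, -0.0096, 0.0320)
α = I⁻¹(τ − ω×Iω) = (0.7914, 4.9900, 0.2333)
ω + α·dt = (-0.7209, 0.8990, 0.6233)

ω' = (-0.7209, 0.8990, 0.6233)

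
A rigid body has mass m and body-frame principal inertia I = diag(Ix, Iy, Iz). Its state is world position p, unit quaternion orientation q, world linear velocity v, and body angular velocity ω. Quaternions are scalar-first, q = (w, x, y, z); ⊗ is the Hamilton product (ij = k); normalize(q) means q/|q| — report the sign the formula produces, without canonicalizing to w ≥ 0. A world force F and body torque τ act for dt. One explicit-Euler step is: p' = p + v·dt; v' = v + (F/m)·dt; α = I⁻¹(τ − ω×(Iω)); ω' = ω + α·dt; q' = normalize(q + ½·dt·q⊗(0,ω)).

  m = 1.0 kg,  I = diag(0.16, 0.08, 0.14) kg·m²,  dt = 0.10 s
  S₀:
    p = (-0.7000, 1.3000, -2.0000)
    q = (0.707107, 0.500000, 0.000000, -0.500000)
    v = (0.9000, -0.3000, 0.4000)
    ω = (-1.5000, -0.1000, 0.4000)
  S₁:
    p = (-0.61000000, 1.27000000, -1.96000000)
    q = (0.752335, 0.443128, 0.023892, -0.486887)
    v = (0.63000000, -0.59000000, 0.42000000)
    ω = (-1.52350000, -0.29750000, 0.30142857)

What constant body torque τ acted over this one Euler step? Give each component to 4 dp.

τ = (-0.0400, -0.1700, -0.1500)

rate change Δω = (-0.02350000, -0.19750000, -0.09857143)
precession coupling = (-0.0024, -0.0120, -0.0120)
τ = I·(Δω/dt) + ω₀×(Iω₀) = (-0.0400, -0.1700, -0.1500)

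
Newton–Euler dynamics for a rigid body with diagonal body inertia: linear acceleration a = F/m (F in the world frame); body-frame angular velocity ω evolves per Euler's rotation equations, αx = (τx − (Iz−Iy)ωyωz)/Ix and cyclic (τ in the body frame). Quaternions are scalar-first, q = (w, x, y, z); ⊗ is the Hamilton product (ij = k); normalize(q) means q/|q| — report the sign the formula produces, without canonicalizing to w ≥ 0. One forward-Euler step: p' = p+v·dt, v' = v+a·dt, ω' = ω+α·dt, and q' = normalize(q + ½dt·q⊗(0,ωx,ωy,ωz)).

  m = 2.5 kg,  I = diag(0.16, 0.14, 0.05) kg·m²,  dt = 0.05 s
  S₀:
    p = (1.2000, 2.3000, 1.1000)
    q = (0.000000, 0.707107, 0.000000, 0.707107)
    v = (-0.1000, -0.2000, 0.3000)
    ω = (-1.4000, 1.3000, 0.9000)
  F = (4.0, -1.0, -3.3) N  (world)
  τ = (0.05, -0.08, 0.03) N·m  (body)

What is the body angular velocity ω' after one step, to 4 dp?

precession coupling ω×(Iω) = (-0.1053, -0.1386, 0.0364)
angular accel α = (0.9706, 0.4186, -0.1280)
ω' = ω + α·dt = (-1.3515, 1.3209, 0.8936)

ω' = (-1.3515, 1.3209, 0.8936)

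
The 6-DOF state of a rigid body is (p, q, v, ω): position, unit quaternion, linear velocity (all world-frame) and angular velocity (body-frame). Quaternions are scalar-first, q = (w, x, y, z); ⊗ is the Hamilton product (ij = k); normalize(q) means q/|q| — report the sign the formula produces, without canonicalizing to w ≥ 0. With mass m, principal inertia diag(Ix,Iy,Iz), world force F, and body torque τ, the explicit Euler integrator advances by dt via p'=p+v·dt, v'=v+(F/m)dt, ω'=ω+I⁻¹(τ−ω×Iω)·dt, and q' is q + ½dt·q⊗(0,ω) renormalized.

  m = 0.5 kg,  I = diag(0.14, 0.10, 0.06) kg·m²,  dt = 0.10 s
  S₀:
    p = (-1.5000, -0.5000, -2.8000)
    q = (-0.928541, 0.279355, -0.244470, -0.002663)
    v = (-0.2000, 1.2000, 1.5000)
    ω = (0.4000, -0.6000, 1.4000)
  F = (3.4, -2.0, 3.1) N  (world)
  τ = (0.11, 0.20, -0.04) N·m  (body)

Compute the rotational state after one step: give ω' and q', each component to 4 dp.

gyro term ω×Iω = (0.0336, 0.0448, 0.0096)
α = I⁻¹(τ − ω×Iω) = (0.5457, 1.5520, -0.8267)
ω' = ω + α·dt = (0.4546, -0.4448, 1.3173)
2q̇ = q⊗(0,ω) = (-0.2546958, -0.7152722, 0.1649624, -1.3697824)
q' = normalize(q + ½dt·q⊗(0,ω)) = (-0.9384, 0.2428, -0.2355, -0.0709)

ω' = (0.4546, -0.4448, 1.3173)
q' = (-0.9384, 0.2428, -0.2355, -0.0709)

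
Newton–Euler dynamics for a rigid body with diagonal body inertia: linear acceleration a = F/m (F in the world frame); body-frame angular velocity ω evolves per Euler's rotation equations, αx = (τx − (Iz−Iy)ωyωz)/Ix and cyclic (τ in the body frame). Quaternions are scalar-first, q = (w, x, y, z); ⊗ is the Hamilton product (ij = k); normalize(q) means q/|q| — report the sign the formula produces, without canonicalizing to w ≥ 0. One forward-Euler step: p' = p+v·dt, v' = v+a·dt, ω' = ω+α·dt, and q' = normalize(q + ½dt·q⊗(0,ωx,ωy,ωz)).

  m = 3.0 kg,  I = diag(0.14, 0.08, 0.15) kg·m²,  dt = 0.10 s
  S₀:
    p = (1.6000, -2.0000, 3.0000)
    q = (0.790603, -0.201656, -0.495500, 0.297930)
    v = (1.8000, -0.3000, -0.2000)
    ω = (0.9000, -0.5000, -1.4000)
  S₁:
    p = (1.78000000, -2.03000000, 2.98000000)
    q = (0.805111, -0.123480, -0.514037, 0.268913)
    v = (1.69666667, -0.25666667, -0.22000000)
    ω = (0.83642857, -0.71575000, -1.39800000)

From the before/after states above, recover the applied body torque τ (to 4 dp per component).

Δω = ω₁−ω₀ = (-0.06357143, -0.21575000, 0.00200000)
τ = I·(Δω/dt) + ω₀×(Iω₀) = (-0.0400, -0.1600, 0.0300)

τ = (-0.0400, -0.1600, 0.0300)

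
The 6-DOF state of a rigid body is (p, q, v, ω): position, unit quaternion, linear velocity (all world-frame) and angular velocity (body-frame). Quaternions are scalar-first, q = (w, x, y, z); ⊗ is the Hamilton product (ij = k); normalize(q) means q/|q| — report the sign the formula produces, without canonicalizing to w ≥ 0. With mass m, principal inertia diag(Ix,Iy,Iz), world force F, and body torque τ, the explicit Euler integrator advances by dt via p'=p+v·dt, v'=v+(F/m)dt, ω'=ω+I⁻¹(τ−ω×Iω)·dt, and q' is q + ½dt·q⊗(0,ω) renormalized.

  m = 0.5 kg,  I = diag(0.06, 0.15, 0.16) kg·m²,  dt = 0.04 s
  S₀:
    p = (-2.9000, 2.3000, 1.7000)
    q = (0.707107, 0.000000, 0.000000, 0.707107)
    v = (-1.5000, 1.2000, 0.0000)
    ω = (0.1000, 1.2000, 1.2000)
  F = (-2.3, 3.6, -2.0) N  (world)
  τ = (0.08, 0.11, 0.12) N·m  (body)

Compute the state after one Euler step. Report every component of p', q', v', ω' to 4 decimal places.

a = (-4.6000, 7.2000, -4.0000)
p + v·dt = (-2.9600, 2.3480, 1.7000)
new velocity v' = (-1.6840, 1.4880, -0.1600)
ω×(Iω) gyroscopic = (0.0144, -0.0120, 0.0108)
angular accel α = (1.0933, 0.8133, 0.6825)
ω + α·dt = (0.1437, 1.2325, 1.2273)
q⊗(0,ω) = (-0.8485284, -0.7778177, 0.9192391, 0.8485284)
q' = normalize(q + ½dt·q⊗(0,ω)) = (0.6897, -0.0155, 0.0184, 0.7237)

p' = (-2.9600, 2.3480, 1.7000)
q' = (0.6897, -0.0155, 0.0184, 0.7237)
v' = (-1.6840, 1.4880, -0.1600)
ω' = (0.1437, 1.2325, 1.2273)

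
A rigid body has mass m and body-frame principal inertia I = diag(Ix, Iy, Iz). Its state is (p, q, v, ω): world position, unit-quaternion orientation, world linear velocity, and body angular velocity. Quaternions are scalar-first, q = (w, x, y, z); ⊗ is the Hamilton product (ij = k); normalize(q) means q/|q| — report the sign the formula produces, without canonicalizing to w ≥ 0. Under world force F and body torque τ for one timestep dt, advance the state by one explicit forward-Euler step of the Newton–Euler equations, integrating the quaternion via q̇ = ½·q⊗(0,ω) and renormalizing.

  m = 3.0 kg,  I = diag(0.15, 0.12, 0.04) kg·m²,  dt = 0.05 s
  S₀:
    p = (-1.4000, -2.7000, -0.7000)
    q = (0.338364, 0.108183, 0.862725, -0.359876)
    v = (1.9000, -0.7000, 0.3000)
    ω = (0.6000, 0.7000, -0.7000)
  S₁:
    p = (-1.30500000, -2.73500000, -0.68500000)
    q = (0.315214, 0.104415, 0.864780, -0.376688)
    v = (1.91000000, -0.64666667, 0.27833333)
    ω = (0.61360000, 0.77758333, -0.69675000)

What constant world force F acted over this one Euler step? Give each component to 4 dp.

Δv = v₁−v₀ = (0.01000000, 0.05333333, -0.02166667)
applied force F = (0.6000, 3.2000, -1.3000)

F = (0.6000, 3.2000, -1.3000)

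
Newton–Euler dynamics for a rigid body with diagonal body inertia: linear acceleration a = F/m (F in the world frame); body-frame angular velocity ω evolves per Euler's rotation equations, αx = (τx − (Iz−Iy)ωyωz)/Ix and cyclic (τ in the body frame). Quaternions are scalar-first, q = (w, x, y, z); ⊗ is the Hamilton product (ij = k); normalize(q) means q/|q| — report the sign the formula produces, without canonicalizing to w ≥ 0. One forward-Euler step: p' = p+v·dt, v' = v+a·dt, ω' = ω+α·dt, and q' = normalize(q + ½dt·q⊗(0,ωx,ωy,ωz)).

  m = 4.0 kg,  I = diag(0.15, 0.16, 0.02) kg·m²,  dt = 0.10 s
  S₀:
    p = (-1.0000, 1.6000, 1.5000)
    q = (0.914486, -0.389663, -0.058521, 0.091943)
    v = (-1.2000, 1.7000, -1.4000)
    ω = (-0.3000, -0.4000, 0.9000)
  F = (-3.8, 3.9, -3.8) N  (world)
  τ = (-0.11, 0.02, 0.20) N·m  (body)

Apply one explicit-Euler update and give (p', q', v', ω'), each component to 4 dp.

p' = (-1.1200, 1.7700, 1.3600)
q' = (0.9021, -0.4036, -0.0606, 0.1398)
v' = (-1.2950, 1.7975, -1.4950)
ω' = (-0.4069, -0.3656, 1.8940)

angular accel α = (-1.0693, 0.3444, 9.9400)
new body rate ω' = (-0.4069, -0.3656, 1.8940)
Hamilton product q⊗(0,ω) = (-0.2230560, -0.2902375, -0.0426806, 0.9613463)
q' = normalize(q + ½dt·q⊗(0,ω)) = (0.9021, -0.4036, -0.0606, 0.1398)
linear accel F/m = (-0.9500, 0.9750, -0.9500)
new position p' = (-1.1200, 1.7700, 1.3600)
v' = v + a·dt = (-1.2950, 1.7975, -1.4950)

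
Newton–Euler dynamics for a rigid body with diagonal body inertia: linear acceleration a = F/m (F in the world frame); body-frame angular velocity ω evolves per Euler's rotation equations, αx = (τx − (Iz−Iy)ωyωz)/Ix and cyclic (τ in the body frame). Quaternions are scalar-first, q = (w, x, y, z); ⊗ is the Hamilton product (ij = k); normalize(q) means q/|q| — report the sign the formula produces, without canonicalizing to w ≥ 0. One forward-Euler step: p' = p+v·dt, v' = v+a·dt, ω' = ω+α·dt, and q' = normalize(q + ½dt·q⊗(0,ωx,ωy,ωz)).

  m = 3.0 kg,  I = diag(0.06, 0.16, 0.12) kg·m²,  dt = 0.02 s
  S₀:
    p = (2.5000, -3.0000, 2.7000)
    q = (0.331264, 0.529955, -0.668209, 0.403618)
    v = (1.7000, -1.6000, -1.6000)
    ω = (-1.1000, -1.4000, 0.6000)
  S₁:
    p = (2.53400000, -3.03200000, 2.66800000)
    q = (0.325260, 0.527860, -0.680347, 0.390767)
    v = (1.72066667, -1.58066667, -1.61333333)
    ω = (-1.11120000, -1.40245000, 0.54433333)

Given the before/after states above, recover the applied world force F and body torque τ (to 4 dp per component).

velocity change Δv = (0.02066667, 0.01933333, -0.01333333)
applied force F = (3.1000, 2.9000, -2.0000)
ω₁ − ω₀ = (-0.01120000, -0.00245000, -0.05566667)
τ = I·(Δω/dt) + ω₀×(Iω₀) = (0.0000, 0.0200, -0.1800)

F = (3.1000, 2.9000, -2.0000)
τ = (0.0000, 0.0200, -0.1800)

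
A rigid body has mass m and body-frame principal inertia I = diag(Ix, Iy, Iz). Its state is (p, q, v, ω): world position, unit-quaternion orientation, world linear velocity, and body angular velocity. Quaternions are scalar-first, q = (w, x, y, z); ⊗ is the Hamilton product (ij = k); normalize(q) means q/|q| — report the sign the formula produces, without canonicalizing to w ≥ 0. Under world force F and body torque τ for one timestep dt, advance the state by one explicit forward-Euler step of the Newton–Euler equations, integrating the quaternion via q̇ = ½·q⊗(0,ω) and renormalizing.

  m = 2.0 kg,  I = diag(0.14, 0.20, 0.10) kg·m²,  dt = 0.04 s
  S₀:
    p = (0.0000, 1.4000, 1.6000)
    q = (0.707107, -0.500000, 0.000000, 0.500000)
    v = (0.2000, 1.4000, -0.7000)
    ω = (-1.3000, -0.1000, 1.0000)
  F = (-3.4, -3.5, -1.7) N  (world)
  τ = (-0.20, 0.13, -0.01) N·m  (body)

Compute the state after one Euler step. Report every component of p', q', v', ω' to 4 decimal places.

ω×(Iω) gyroscopic = (0.0100, -0.0520, 0.0078)
angular accel α = (-1.5000, 0.9100, -0.1780)
ω' = ω + α·dt = (-1.3600, -0.0636, 0.9929)
q⊗(0,ω) = (-1.1500000, -0.8692391, -0.2207107, 0.7571070)
q + ½dt·q⊗(0,ω), renormalized = (0.6837, -0.5171, -0.0044, 0.5149)
new position p' = (0.0080, 1.4560, 1.5720)
v' = v + a·dt = (0.1320, 1.3300, -0.7340)

p' = (0.0080, 1.4560, 1.5720)
q' = (0.6837, -0.5171, -0.0044, 0.5149)
v' = (0.1320, 1.3300, -0.7340)
ω' = (-1.3600, -0.0636, 0.9929)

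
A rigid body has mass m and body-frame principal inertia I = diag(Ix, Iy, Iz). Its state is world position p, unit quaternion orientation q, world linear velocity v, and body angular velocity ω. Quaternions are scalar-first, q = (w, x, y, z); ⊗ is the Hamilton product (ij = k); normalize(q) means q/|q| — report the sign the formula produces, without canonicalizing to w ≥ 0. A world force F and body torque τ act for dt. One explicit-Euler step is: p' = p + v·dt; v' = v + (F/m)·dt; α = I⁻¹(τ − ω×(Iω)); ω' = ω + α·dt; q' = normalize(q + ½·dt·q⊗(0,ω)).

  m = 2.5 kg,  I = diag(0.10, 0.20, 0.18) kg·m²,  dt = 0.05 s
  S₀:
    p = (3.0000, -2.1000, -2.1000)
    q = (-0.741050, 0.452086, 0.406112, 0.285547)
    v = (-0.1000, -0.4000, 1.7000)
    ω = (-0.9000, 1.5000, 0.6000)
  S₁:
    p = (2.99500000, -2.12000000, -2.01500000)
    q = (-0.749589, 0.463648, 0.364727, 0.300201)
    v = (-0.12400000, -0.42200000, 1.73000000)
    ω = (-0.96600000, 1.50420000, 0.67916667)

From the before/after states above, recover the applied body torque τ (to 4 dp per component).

τ = (-0.1500, 0.0600, 0.1500)

Δω = ω₁−ω₀ = (-0.06600000, 0.00420000, 0.07916667)
gyro term ω₀×Iω₀ = (-0.0180, 0.0432, -0.1350)
applied torque τ = (-0.1500, 0.0600, 0.1500)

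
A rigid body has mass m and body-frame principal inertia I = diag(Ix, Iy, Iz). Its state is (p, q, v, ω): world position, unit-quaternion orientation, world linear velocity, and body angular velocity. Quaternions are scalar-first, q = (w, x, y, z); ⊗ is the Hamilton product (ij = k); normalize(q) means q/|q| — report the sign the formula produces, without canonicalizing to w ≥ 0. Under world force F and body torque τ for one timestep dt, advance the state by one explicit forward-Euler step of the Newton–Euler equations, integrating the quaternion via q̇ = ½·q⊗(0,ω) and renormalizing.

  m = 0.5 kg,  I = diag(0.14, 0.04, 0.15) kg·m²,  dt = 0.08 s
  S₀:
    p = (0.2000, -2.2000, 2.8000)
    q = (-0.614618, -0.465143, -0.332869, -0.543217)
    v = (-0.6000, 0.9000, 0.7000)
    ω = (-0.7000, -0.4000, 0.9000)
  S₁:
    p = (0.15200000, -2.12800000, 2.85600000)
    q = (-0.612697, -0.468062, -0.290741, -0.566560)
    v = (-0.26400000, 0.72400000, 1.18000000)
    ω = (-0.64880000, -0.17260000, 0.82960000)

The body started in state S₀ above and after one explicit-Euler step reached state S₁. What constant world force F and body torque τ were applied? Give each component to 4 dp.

F = (2.1000, -1.1000, 3.0000)
τ = (0.0500, 0.1200, -0.1600)

Δv = v₁−v₀ = (0.33600000, -0.17600000, 0.48000000)
applied force F = (2.1000, -1.1000, 3.0000)
Δω = ω₁−ω₀ = (0.05120000, 0.22740000, -0.07040000)
I·α + gyro = (0.0500, 0.1200, -0.1600)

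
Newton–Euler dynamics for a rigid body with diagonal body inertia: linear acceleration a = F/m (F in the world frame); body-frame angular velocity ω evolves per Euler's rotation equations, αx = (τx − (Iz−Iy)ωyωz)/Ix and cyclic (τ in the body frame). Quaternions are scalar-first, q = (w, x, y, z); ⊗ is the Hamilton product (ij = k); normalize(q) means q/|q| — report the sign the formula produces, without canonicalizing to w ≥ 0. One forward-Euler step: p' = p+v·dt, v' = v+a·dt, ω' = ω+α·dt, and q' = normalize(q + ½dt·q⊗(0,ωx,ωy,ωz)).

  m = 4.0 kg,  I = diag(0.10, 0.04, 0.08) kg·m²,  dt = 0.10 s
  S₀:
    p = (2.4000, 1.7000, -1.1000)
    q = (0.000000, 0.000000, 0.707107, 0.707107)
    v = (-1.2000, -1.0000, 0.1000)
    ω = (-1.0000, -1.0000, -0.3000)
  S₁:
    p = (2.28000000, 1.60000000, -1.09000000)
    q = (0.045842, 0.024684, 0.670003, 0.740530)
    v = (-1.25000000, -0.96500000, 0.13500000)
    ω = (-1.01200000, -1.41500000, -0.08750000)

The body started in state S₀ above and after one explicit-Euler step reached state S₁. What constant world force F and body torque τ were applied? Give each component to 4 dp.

v₁ − v₀ = (-0.05000000, 0.03500000, 0.03500000)
F = m·Δv/dt = (-2.0000, 1.4000, 1.4000)
Δω = ω₁−ω₀ = (-0.01200000, -0.41500000, 0.21250000)
I·α + gyro = (0.0000, -0.1600, 0.1100)

F = (-2.0000, 1.4000, 1.4000)
τ = (0.0000, -0.1600, 0.1100)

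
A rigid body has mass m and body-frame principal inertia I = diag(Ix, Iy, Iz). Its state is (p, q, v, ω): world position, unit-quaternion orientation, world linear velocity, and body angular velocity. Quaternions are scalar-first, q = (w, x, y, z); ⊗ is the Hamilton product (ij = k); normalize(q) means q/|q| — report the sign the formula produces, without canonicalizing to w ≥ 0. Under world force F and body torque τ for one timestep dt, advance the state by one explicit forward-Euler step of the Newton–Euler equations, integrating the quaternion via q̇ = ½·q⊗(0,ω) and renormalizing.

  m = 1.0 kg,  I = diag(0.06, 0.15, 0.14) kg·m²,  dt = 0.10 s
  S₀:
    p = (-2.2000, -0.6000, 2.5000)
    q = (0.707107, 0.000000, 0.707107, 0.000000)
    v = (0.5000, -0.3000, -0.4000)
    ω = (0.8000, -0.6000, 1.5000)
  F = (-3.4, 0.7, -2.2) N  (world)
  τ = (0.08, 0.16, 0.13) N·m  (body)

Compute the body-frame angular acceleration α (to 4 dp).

α = (1.1833, 1.7067, 1.2371)

precession coupling ω×(Iω) = (0.0090, -0.0960, -0.0432)
(τ − ω×Iω)/I = (1.1833, 1.7067, 1.2371)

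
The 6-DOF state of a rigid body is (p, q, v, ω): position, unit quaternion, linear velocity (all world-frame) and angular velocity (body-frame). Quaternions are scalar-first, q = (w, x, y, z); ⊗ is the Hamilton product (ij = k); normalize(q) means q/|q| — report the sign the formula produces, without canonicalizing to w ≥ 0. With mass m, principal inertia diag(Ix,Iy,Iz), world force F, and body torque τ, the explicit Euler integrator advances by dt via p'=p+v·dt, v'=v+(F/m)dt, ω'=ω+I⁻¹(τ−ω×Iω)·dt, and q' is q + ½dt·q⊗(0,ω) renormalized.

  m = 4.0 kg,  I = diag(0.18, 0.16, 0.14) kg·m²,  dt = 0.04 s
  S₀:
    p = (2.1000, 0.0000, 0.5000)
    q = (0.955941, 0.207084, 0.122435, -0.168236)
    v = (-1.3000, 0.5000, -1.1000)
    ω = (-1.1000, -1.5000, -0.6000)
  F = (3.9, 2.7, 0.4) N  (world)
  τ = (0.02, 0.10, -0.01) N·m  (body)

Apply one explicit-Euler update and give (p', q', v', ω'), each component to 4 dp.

(τ − ω×Iω)/I = (0.2111, 0.4600, 0.1643)
ω + α·dt = (-1.0916, -1.4816, -0.5934)
q⊗(0,ω) = (0.3105033, -1.3773501, -1.1246015, -0.7495121)
updated quaternion q' = (0.9614, 0.1794, 0.0999, -0.1831)
p' = p + v·dt = (2.0480, 0.0200, 0.4560)
v + (F/m)dt = (-1.2610, 0.5270, -1.0960)

p' = (2.0480, 0.0200, 0.4560)
q' = (0.9614, 0.1794, 0.0999, -0.1831)
v' = (-1.2610, 0.5270, -1.0960)
ω' = (-1.0916, -1.4816, -0.5934)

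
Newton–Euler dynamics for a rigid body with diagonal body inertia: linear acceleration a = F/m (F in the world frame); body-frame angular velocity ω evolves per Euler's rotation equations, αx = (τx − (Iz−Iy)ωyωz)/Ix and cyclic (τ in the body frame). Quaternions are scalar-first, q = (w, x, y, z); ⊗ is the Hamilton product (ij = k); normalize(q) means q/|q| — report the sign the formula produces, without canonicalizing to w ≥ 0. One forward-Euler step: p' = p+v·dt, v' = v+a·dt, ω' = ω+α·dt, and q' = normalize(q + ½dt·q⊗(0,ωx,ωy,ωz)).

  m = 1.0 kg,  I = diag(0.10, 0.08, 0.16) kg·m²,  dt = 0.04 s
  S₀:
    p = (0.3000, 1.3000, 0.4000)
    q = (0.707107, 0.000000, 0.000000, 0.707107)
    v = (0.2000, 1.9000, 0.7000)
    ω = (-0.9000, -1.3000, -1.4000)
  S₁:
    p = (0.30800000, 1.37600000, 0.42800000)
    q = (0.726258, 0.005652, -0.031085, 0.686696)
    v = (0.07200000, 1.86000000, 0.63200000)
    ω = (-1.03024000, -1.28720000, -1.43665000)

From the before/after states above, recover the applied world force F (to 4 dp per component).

Δv = v₁−v₀ = (-0.12800000, -0.04000000, -0.06800000)
applied force F = (-3.2000, -1.0000, -1.7000)

F = (-3.2000, -1.0000, -1.7000)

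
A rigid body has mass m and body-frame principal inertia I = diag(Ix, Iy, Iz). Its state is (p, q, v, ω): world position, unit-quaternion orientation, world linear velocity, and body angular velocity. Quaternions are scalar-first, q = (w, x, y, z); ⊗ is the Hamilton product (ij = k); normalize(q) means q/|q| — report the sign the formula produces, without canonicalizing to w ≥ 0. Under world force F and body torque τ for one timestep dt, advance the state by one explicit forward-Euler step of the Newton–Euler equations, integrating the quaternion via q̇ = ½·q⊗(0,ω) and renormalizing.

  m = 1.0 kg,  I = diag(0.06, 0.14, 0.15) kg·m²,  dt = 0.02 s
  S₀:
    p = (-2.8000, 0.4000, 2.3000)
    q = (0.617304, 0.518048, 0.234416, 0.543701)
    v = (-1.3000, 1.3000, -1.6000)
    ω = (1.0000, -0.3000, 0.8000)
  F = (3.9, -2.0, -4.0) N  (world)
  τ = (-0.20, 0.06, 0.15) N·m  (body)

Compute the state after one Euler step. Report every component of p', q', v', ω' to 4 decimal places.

p' = (-2.8260, 0.4260, 2.2680)
q' = (0.6084, 0.5277, 0.2338, 0.5447)
v' = (-1.2220, 1.2600, -1.6800)
ω' = (0.9341, -0.2811, 0.8232)

ω×(Iω) gyroscopic = (-0.0024, -0.0720, -0.0240)
α = I⁻¹(τ − ω×Iω) = (-3.2933, 0.9429, 1.1600)
ω' = ω + α·dt = (0.9341, -0.2811, 0.8232)
Hamilton product q⊗(0,ω) = (-0.8826840, 0.9679471, -0.0559286, 0.1040128)
updated quaternion q' = (0.6084, 0.5277, 0.2338, 0.5447)
a = (3.9000, -2.0000, -4.0000)
new position p' = (-2.8260, 0.4260, 2.2680)
v + (F/m)dt = (-1.2220, 1.2600, -1.6800)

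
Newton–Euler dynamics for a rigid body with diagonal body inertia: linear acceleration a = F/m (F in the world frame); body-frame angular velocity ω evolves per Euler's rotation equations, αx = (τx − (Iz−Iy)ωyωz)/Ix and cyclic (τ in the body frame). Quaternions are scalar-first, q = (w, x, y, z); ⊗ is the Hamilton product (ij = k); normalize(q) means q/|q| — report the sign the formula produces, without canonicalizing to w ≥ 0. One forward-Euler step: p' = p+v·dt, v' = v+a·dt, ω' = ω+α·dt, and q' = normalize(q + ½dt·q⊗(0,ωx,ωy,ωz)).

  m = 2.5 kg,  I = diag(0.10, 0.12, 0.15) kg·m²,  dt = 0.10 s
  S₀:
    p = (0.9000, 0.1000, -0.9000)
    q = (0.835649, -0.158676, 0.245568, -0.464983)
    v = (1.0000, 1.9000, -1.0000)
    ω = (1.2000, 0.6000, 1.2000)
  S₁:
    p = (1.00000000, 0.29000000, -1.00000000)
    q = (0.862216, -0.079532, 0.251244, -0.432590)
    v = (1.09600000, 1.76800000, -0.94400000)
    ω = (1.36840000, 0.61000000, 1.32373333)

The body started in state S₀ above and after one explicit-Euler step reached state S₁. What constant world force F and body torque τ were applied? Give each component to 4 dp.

F = (2.4000, -3.3000, 1.4000)
τ = (0.1900, -0.0600, 0.2000)

v₁ − v₀ = (0.09600000, -0.13200000, 0.05600000)
m·(v₁−v₀)/dt = (2.4000, -3.3000, 1.4000)
Δω = ω₁−ω₀ = (0.16840000, 0.01000000, 0.12373333)
ω₀×(Iω₀) = (0.0216, -0.0720, 0.0144)
applied torque τ = (0.1900, -0.0600, 0.2000)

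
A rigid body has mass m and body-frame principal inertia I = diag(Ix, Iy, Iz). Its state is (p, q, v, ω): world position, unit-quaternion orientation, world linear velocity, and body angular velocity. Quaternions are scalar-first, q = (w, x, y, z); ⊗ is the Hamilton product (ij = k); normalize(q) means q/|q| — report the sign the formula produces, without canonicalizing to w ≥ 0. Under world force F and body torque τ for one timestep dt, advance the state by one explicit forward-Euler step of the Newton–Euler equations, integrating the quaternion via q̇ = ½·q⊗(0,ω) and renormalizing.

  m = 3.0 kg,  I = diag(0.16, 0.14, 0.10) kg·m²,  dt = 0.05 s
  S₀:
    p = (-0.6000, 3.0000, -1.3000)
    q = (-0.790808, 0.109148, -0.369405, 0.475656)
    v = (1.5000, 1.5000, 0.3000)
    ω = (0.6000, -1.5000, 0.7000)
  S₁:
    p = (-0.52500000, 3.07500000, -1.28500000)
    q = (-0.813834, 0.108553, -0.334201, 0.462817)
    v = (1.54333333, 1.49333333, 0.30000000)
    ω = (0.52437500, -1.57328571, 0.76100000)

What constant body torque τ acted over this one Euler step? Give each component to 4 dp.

rate change Δω = (-0.07562500, -0.07328571, 0.06100000)
applied torque τ = (-0.2000, -0.1800, 0.1400)

τ = (-0.2000, -0.1800, 0.1400)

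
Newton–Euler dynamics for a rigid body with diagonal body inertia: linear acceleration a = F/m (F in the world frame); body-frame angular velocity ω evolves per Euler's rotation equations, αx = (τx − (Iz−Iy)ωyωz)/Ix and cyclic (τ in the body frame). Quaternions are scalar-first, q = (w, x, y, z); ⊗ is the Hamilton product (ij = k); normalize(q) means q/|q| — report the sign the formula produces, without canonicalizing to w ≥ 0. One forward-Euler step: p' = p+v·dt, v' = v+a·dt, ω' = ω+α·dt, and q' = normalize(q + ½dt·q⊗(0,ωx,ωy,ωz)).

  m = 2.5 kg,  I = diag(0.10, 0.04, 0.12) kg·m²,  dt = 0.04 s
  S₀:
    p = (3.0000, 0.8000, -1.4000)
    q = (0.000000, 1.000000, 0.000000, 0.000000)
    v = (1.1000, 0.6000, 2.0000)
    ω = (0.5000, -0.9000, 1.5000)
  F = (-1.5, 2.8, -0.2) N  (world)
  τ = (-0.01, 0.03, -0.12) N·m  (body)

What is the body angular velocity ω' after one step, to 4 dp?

α = I⁻¹(τ − ω×Iω) = (0.9800, 1.1250, -1.2250)
ω' = ω + α·dt = (0.5392, -0.8550, 1.4510)

ω' = (0.5392, -0.8550, 1.4510)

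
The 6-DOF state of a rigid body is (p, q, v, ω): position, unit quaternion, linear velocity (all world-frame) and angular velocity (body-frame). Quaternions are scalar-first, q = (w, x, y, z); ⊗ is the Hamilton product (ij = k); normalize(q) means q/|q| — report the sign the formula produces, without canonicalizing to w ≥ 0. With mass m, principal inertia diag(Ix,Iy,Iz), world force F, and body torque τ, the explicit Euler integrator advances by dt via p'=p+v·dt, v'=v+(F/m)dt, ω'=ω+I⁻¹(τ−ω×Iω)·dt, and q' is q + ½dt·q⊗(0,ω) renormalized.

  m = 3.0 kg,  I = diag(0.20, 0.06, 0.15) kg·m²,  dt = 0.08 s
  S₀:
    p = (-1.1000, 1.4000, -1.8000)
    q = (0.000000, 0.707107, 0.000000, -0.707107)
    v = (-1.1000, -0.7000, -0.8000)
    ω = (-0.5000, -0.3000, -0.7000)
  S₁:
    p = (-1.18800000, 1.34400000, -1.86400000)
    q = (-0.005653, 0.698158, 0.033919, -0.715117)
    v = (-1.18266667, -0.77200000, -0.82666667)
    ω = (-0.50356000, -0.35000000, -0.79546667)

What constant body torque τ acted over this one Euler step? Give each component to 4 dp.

τ = (0.0100, -0.0200, -0.2000)

ω₁ − ω₀ = (-0.00356000, -0.05000000, -0.09546667)
gyro term ω₀×Iω₀ = (0.0189, 0.0175, -0.0210)
applied torque τ = (0.0100, -0.0200, -0.2000)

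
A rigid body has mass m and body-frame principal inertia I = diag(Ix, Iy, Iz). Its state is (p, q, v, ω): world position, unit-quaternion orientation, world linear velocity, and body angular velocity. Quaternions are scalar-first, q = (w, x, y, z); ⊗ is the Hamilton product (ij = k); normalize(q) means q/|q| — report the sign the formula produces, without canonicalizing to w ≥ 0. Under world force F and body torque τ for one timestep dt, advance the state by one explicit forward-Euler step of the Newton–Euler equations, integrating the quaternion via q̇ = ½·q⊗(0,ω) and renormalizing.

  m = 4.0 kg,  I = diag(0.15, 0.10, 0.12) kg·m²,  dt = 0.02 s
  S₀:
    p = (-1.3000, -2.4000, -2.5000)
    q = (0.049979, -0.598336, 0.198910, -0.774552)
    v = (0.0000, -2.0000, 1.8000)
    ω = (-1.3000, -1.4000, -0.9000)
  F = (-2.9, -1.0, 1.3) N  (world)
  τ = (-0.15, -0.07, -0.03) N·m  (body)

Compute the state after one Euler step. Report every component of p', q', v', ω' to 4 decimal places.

p' = (-1.3000, -2.4400, -2.4640)
q' = (0.0380, -0.6115, 0.2028, -0.7639)
v' = (-0.0145, -2.0050, 1.8065)
ω' = (-1.3234, -1.4210, -0.8898)

p' = p + v·dt = (-1.3000, -2.4400, -2.4640)
v' = v + a·dt = (-0.0145, -2.0050, 1.8065)
precession coupling ω×(Iω) = (0.0252, 0.0351, -0.0910)
α = I⁻¹(τ − ω×Iω) = (-1.1680, -1.0510, 0.5083)
new body rate ω' = (-1.3234, -1.4210, -0.8898)
Hamilton product q⊗(0,ω) = (-1.1964596, -1.3283645, 0.3984446, 1.0512723)
updated quaternion q' = (0.0380, -0.6115, 0.2028, -0.7639)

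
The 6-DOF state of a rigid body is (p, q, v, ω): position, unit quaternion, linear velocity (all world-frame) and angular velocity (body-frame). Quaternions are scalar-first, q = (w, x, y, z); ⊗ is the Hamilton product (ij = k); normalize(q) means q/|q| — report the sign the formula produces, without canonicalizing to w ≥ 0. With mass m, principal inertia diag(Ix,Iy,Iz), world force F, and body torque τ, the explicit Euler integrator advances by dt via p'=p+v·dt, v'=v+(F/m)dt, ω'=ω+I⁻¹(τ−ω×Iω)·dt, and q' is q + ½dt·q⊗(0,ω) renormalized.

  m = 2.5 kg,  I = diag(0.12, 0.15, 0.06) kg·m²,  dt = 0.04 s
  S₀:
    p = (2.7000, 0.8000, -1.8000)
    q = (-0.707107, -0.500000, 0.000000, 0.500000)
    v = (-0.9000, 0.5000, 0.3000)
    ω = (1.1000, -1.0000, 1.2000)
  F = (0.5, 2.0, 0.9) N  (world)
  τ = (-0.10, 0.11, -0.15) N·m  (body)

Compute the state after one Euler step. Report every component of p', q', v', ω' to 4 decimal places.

p + v·dt = (2.6640, 0.8200, -1.7880)
new velocity v' = (-0.8920, 0.5320, 0.3144)
angular accel α = (-1.7333, 0.2053, -1.9500)
new body rate ω' = (1.0307, -0.9918, 1.1220)
Hamilton product q⊗(0,ω) = (-0.0500000, -0.2778177, 1.8571070, -0.3485284)
q + ½dt·q⊗(0,ω), renormalized = (-0.7076, -0.5052, 0.0371, 0.4927)

p' = (2.6640, 0.8200, -1.7880)
q' = (-0.7076, -0.5052, 0.0371, 0.4927)
v' = (-0.8920, 0.5320, 0.3144)
ω' = (1.0307, -0.9918, 1.1220)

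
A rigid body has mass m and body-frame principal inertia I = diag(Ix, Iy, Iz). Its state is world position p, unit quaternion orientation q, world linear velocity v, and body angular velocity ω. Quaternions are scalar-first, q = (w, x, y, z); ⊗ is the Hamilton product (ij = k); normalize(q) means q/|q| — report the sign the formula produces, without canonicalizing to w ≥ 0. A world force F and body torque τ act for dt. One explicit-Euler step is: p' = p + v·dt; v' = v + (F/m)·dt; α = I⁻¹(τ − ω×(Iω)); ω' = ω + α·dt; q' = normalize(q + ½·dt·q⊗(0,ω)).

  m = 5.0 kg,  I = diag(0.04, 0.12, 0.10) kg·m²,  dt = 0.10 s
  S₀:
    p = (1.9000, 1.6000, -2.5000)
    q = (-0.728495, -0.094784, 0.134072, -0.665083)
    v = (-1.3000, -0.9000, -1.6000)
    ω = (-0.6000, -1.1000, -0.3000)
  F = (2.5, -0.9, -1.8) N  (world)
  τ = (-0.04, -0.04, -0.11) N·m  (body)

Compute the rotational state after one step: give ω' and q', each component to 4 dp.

α = I⁻¹(τ − ω×Iω) = (-0.8350, -0.2433, -1.6280)
ω + α·dt = (-0.6835, -1.1243, -0.4628)
Hamilton product q⊗(0,ω) = (-0.1089161, -0.3347159, 1.1719591, 0.4032541)
q' = normalize(q + ½dt·q⊗(0,ω)) = (-0.7324, -0.1113, 0.1923, -0.6436)

ω' = (-0.6835, -1.1243, -0.4628)
q' = (-0.7324, -0.1113, 0.1923, -0.6436)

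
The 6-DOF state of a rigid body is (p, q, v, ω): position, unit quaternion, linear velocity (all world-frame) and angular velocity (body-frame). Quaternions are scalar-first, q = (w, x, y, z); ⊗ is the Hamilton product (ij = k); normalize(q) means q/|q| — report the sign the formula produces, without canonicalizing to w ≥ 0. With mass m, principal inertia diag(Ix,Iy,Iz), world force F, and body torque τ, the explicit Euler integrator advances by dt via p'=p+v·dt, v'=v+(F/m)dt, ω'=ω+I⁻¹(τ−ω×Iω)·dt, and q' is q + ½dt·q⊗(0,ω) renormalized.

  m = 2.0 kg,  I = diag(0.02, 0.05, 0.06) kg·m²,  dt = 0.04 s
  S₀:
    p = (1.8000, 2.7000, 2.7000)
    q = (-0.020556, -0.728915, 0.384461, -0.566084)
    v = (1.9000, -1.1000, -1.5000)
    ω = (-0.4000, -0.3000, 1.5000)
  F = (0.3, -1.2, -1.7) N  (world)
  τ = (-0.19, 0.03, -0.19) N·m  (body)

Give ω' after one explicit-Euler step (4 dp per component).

ω' = (-0.7710, -0.2952, 1.3709)

α = I⁻¹(τ − ω×Iω) = (-9.2750, 0.1200, -3.2267)
new body rate ω' = (-0.7710, -0.2952, 1.3709)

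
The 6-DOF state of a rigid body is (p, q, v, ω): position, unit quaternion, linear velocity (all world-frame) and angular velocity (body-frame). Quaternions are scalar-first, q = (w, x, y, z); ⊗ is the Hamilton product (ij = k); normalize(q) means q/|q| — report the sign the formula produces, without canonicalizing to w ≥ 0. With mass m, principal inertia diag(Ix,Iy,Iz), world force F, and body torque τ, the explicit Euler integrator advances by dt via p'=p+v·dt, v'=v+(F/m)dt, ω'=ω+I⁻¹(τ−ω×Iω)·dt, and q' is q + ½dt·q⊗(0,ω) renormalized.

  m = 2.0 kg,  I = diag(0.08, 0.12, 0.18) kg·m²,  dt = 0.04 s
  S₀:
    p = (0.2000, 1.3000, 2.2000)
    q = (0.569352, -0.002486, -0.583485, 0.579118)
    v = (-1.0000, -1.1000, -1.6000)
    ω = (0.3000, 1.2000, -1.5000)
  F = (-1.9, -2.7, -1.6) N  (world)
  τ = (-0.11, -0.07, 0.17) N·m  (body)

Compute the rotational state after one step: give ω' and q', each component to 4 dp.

ω' = (0.2990, 1.1617, -1.4654)
q' = (0.6003, 0.0045, -0.5660, 0.5651)

angular accel α = (-0.0250, -0.9583, 0.8644)
ω + α·dt = (0.2990, 1.1617, -1.4654)
Hamilton product q⊗(0,ω) = (1.5696048, 0.3510915, 0.8532288, -0.6819657)
q' = normalize(q + ½dt·q⊗(0,ω)) = (0.6003, 0.0045, -0.5660, 0.5651)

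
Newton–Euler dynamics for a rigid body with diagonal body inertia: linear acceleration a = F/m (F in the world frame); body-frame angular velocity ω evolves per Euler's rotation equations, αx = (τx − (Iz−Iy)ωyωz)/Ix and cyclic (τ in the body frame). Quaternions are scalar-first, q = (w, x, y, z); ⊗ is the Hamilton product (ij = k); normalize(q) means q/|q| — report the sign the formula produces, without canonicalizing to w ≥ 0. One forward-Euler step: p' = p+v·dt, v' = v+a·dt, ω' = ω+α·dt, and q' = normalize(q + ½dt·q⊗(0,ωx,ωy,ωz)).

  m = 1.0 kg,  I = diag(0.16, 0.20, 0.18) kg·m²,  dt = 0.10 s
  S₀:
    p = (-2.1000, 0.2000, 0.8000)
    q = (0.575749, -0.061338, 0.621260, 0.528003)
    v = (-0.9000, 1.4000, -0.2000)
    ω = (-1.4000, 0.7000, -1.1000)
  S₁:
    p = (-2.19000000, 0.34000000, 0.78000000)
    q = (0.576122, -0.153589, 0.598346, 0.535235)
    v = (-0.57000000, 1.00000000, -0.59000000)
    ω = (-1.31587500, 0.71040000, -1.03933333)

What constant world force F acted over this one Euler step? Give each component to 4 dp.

v₁ − v₀ = (0.33000000, -0.40000000, -0.39000000)
F = m·Δv/dt = (3.3000, -4.0000, -3.9000)

F = (3.3000, -4.0000, -3.9000)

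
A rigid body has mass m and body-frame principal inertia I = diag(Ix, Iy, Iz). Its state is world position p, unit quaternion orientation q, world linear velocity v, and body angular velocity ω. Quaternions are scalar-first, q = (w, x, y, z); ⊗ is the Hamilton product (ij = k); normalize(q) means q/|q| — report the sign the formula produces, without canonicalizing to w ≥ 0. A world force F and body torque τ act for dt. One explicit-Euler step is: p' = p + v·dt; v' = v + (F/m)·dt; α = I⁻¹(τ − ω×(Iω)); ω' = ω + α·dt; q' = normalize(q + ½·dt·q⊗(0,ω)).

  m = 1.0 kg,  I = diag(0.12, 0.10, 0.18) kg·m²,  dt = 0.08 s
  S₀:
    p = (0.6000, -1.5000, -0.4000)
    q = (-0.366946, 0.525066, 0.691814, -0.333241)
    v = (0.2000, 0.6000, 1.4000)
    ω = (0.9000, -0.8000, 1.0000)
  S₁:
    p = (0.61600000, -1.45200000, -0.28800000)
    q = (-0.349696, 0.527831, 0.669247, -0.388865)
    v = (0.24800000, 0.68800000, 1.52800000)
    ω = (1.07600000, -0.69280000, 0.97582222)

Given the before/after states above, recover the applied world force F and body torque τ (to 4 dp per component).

v₁ − v₀ = (0.04800000, 0.08800000, 0.12800000)
F = m·Δv/dt = (0.6000, 1.1000, 1.6000)
rate change Δω = (0.17600000, 0.10720000, -0.02417778)
I·α + gyro = (0.2000, 0.0800, -0.0400)

F = (0.6000, 1.1000, 1.6000)
τ = (0.2000, 0.0800, -0.0400)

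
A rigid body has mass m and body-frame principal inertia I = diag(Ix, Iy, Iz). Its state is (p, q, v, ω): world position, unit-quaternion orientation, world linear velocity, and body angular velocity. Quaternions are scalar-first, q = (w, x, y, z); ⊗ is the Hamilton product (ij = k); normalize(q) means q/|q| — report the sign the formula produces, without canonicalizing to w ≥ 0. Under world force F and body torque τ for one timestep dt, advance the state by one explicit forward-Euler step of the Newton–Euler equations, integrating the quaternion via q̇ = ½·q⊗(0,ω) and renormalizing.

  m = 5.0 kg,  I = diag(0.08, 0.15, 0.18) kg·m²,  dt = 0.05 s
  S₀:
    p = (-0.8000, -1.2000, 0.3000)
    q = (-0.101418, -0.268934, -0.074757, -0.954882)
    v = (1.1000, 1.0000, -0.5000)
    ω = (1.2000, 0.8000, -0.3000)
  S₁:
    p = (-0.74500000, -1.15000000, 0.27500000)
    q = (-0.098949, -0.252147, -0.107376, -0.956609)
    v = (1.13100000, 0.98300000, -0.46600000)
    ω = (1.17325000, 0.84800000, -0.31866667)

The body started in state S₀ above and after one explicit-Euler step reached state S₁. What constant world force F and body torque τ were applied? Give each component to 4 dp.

F = (3.1000, -1.7000, 3.4000)
τ = (-0.0500, 0.1800, 0.0000)

Δv = v₁−v₀ = (0.03100000, -0.01700000, 0.03400000)
F = m·Δv/dt = (3.1000, -1.7000, 3.4000)
Δω = ω₁−ω₀ = (-0.02675000, 0.04800000, -0.01866667)
precession coupling = (-0.0072, 0.0360, 0.0672)
τ = I·(Δω/dt) + ω₀×(Iω₀) = (-0.0500, 0.1800, 0.0000)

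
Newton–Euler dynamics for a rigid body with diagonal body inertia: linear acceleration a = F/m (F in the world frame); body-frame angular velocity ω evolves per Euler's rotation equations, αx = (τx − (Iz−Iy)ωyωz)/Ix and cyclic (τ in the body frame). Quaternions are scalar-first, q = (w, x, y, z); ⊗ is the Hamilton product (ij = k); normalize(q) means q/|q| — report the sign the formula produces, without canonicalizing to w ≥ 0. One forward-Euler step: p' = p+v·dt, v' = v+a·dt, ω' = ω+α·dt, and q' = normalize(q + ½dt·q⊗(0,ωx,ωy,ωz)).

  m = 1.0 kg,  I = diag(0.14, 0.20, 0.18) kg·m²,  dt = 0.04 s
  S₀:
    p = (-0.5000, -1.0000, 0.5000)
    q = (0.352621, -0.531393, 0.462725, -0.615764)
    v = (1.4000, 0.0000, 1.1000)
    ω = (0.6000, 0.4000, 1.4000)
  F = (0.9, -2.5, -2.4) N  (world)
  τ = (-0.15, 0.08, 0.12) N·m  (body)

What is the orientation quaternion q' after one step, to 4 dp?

q⊗(0,ω) = (0.9958154, 1.1056932, 0.5155402, 0.0034772)
q + ½dt·q⊗(0,ω), renormalized = (0.3724, -0.5090, 0.4728, -0.6154)

q' = (0.3724, -0.5090, 0.4728, -0.6154)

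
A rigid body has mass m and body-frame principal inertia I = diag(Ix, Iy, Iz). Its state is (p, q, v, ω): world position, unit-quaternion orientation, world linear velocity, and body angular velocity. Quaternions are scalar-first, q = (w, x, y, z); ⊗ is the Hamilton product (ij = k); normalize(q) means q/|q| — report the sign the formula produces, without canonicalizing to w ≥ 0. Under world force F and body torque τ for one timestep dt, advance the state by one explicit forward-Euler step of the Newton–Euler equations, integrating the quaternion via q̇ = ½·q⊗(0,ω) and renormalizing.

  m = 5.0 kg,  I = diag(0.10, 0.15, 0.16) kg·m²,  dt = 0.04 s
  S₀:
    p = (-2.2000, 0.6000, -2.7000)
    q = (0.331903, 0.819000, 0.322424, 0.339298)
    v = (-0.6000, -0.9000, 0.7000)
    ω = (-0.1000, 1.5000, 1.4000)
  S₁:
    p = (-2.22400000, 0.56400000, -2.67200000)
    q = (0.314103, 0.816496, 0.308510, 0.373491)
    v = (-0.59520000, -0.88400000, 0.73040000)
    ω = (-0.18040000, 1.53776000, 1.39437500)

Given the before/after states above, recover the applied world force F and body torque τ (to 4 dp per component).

F = (0.6000, 2.0000, 3.8000)
τ = (-0.1800, 0.1500, -0.0300)

Δω = ω₁−ω₀ = (-0.08040000, 0.03776000, -0.00562500)
gyro term ω₀×Iω₀ = (0.0210, 0.0084, -0.0075)
τ = I·(Δω/dt) + ω₀×(Iω₀) = (-0.1800, 0.1500, -0.0300)
velocity change Δv = (0.00480000, 0.01600000, 0.03040000)
applied force F = (0.6000, 2.0000, 3.8000)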